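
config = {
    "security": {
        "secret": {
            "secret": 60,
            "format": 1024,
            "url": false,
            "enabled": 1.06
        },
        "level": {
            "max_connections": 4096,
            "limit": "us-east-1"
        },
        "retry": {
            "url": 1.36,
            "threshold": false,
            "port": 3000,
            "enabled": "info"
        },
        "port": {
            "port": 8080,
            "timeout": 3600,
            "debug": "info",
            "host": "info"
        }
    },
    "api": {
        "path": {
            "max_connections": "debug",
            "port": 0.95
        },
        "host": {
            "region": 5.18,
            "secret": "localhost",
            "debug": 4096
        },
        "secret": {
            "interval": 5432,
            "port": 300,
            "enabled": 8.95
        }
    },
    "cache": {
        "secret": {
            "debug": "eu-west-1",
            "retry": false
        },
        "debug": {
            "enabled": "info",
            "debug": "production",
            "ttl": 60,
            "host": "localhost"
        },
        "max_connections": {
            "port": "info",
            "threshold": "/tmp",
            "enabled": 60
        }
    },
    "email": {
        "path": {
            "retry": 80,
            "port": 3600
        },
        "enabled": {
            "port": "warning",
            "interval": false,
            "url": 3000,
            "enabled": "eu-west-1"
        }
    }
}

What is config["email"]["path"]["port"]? 3600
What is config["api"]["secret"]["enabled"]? 8.95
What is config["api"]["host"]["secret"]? "localhost"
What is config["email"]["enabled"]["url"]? 3000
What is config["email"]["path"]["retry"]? 80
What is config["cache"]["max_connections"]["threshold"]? "/tmp"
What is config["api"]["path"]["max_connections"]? "debug"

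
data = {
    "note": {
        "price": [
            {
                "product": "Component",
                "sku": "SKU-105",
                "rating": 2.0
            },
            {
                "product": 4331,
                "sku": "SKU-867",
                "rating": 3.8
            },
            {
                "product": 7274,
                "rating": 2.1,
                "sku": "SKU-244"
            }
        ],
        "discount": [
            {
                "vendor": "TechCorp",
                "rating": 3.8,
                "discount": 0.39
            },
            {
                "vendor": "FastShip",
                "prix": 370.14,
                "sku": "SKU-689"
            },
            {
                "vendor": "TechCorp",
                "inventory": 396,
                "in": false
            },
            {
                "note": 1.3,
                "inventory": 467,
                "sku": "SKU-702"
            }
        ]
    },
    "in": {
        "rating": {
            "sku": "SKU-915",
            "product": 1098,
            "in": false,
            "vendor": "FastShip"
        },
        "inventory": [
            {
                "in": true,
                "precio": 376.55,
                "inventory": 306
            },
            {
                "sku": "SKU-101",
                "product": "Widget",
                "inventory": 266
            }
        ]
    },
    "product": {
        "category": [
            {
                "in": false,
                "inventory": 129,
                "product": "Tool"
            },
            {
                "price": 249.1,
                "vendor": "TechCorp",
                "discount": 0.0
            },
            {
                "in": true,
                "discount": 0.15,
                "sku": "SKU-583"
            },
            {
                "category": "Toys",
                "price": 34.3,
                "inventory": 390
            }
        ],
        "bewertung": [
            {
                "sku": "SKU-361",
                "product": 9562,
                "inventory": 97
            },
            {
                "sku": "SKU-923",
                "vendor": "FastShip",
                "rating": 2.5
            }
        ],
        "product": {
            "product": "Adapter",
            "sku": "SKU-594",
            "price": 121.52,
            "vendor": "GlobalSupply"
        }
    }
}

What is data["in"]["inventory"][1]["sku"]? "SKU-101"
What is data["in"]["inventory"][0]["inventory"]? 306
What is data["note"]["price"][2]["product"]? 7274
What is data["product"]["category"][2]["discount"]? 0.15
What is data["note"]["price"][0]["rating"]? 2.0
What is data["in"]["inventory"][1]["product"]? "Widget"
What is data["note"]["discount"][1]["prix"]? 370.14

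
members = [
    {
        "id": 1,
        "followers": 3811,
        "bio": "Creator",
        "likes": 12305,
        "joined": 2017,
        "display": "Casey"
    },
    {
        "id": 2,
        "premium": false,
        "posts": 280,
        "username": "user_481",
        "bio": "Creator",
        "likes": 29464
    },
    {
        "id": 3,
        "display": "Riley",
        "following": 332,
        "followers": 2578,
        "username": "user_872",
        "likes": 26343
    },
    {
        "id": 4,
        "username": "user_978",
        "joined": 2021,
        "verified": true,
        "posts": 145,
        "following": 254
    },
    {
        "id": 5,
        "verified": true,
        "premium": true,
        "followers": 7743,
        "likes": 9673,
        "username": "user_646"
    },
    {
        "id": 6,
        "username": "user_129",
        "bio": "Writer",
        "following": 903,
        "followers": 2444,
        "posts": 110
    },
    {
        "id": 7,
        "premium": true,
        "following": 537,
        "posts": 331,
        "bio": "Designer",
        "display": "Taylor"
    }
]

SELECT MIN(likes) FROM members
9673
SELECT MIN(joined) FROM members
2017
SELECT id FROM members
[1, 2, 3, 4, 5, 6, 7]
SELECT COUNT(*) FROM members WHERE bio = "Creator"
2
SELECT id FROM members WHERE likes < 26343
[1, 5]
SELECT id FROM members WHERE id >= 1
[1, 2, 3, 4, 5, 6, 7]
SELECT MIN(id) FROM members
1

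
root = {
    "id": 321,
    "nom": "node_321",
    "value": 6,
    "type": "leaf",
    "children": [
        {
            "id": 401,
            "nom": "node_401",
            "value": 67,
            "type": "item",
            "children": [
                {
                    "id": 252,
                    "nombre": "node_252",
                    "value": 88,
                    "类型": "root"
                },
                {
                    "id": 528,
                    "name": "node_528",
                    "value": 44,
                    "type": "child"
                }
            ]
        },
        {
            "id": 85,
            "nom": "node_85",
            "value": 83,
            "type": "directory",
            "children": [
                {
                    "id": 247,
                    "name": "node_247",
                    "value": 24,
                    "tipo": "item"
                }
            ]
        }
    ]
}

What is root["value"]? 6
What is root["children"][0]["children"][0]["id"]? 252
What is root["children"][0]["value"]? 67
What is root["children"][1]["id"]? 85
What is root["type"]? "leaf"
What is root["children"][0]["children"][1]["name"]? "node_528"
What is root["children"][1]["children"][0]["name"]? "node_247"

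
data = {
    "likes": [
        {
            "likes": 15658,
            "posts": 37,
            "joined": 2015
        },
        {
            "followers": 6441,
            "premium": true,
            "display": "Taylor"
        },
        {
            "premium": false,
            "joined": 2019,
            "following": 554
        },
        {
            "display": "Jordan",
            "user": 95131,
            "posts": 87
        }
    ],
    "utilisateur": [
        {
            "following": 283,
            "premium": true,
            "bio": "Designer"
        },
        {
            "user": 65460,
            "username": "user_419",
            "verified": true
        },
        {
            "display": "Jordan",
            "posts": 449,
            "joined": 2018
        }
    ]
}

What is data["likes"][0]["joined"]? 2015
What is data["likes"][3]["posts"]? 87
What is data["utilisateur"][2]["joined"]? 2018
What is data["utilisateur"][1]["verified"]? True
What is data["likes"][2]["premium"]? False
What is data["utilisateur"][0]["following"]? 283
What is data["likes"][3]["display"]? "Jordan"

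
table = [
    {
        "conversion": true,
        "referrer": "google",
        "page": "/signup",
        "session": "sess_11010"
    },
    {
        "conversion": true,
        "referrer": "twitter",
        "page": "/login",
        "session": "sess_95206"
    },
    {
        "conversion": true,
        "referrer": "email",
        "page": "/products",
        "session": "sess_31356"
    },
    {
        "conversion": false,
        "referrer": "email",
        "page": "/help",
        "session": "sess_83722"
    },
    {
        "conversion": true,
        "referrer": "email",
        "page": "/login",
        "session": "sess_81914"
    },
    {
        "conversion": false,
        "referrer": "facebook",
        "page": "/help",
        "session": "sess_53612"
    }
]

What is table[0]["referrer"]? "google"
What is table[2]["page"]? "/products"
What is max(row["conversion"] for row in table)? True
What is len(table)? 6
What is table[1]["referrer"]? "twitter"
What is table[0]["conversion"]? True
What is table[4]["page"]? "/login"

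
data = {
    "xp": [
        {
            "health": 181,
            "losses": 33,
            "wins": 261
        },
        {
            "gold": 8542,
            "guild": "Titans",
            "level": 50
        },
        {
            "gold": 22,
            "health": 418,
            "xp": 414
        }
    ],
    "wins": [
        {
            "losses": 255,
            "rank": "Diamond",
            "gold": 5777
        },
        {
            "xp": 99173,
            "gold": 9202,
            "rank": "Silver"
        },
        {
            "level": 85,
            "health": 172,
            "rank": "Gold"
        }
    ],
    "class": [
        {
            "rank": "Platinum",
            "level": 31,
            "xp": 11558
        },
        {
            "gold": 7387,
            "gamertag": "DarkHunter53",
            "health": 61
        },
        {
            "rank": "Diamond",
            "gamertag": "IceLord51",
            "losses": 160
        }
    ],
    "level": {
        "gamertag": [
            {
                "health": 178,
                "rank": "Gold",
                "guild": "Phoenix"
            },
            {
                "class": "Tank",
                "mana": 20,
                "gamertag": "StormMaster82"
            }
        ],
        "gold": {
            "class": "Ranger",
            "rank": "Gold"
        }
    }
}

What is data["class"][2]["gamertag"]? "IceLord51"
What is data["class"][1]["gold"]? 7387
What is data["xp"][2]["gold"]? 22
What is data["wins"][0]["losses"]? 255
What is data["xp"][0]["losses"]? 33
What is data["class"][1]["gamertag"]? "DarkHunter53"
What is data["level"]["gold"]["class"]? "Ranger"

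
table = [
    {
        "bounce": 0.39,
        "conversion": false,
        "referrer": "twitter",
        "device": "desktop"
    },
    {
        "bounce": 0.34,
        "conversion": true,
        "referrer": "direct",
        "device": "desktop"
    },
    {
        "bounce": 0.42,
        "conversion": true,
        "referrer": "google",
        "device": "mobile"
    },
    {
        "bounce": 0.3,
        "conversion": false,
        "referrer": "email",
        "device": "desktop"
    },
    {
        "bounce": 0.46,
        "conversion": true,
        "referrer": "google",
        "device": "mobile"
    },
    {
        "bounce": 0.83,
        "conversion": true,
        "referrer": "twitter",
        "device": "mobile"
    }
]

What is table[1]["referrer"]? "direct"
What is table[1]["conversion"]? True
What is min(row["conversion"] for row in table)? False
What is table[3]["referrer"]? "email"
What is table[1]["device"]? "desktop"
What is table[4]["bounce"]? 0.46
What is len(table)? 6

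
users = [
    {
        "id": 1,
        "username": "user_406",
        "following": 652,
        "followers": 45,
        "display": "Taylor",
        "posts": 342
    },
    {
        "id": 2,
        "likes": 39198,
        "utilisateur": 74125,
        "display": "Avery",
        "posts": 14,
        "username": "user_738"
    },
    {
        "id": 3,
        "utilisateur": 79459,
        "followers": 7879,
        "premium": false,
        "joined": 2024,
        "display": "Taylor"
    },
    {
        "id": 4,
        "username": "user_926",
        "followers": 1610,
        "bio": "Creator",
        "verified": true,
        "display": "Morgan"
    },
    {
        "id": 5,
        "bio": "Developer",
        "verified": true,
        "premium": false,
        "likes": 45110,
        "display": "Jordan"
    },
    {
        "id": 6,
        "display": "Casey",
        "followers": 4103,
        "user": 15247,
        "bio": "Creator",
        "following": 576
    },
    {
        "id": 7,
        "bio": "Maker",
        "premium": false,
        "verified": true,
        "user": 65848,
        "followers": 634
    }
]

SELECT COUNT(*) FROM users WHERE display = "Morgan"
1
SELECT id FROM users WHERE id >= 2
[2, 3, 4, 5, 6, 7]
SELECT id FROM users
[1, 2, 3, 4, 5, 6, 7]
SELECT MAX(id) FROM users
7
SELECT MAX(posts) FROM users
342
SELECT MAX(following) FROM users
652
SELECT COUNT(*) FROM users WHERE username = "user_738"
1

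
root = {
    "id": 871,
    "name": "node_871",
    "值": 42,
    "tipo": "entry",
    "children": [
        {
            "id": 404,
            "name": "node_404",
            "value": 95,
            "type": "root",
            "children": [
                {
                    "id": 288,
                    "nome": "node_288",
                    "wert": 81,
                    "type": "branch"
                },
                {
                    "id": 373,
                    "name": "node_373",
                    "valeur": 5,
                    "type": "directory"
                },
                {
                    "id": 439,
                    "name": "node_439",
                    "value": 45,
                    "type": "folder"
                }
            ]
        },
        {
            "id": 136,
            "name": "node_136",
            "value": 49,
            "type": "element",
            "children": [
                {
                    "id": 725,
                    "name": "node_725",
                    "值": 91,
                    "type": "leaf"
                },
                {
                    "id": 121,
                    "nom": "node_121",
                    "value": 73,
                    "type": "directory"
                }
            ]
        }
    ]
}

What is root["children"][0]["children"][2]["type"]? "folder"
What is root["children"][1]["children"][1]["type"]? "directory"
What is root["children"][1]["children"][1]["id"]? 121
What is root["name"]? "node_871"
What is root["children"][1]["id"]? 136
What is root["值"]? 42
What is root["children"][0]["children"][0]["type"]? "branch"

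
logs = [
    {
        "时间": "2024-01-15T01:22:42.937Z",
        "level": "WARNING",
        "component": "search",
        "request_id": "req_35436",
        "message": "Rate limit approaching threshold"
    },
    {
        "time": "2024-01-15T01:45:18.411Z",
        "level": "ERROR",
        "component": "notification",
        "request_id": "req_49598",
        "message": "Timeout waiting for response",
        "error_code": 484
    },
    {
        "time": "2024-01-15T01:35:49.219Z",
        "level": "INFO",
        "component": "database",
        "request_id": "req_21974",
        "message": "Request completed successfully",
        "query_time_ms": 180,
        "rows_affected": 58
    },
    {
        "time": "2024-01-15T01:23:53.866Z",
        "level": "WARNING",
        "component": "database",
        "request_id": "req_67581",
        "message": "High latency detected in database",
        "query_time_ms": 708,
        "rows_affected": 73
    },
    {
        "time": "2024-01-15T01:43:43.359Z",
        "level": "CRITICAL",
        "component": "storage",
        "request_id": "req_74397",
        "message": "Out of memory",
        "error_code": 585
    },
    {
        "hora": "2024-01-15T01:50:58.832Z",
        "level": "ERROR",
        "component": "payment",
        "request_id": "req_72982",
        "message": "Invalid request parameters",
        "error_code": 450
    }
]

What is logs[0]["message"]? "Rate limit approaching threshold"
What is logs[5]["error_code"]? 450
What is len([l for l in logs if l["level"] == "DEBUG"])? 0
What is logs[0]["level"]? "WARNING"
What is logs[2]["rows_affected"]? 58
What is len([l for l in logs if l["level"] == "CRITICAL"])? 1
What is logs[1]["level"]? "ERROR"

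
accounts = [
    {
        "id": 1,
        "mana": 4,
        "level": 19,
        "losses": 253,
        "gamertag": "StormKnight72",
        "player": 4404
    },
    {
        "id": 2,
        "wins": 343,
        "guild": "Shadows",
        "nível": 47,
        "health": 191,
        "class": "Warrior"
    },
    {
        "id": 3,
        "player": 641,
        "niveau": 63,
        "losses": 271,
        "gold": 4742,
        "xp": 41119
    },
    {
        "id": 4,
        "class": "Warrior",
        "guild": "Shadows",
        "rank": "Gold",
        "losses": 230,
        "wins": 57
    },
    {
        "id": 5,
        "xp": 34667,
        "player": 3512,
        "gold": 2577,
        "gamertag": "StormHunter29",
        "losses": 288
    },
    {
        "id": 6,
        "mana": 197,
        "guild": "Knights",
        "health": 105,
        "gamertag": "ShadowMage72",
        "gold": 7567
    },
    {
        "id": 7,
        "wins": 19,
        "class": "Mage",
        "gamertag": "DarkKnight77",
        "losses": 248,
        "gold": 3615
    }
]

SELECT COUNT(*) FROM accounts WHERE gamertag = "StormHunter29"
1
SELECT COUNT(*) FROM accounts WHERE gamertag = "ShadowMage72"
1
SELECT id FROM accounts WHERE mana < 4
[]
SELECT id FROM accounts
[1, 2, 3, 4, 5, 6, 7]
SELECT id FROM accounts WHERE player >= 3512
[1, 5]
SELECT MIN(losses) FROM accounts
230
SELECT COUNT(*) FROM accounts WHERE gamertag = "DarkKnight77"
1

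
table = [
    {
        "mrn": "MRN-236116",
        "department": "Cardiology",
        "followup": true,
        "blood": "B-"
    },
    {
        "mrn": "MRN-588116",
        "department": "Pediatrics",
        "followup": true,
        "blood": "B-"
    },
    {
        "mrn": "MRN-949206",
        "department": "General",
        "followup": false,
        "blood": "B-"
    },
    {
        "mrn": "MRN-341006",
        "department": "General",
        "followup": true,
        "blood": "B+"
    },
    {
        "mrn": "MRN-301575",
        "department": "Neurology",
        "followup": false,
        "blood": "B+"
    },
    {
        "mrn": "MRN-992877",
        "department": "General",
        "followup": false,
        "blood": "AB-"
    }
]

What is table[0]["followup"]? True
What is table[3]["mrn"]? "MRN-341006"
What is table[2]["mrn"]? "MRN-949206"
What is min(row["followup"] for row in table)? False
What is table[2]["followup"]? False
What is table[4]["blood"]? "B+"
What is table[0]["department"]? "Cardiology"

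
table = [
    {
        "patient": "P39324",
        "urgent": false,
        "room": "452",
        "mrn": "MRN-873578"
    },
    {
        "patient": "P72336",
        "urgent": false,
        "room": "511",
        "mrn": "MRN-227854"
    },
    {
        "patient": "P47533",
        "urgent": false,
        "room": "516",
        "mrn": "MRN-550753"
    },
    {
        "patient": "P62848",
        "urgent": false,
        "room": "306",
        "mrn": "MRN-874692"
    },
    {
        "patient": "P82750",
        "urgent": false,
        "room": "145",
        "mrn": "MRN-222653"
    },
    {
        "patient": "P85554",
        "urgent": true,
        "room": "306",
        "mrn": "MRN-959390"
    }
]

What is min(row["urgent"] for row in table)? False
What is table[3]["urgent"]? False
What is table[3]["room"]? "306"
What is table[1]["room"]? "511"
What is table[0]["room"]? "452"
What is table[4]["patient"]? "P82750"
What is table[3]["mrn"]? "MRN-874692"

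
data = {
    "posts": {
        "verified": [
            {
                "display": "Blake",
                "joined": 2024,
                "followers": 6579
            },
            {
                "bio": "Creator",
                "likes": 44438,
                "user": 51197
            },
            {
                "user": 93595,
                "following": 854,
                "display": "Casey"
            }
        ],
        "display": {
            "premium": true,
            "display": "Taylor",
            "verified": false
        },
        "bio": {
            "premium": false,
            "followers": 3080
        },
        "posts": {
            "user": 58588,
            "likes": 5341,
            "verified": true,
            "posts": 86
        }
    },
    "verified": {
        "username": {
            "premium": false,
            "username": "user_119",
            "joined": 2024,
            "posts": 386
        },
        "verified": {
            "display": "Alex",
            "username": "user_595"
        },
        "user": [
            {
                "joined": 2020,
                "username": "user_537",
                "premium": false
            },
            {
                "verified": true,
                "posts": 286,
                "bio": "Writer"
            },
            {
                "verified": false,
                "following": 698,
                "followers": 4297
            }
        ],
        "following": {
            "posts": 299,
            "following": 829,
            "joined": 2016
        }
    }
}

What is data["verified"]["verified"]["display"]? "Alex"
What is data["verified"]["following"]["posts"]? 299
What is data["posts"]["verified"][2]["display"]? "Casey"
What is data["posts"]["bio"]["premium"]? False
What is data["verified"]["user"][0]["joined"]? 2020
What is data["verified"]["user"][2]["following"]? 698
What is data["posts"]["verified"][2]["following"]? 854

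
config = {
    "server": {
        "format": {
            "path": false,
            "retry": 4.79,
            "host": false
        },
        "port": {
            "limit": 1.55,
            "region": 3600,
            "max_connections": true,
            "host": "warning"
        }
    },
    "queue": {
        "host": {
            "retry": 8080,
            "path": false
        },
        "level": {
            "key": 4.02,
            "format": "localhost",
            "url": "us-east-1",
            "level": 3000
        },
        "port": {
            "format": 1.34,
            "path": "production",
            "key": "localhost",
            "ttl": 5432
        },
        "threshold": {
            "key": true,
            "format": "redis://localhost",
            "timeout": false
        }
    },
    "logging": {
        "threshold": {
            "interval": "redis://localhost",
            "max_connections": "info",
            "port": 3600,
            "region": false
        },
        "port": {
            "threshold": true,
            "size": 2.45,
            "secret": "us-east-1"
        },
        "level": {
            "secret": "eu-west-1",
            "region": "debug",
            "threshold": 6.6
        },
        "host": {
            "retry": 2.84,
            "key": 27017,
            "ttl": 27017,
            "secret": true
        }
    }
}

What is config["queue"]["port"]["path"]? "production"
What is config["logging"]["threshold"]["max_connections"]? "info"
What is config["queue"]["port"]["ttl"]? 5432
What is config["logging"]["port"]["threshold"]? True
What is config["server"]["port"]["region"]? 3600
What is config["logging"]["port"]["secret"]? "us-east-1"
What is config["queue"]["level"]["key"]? 4.02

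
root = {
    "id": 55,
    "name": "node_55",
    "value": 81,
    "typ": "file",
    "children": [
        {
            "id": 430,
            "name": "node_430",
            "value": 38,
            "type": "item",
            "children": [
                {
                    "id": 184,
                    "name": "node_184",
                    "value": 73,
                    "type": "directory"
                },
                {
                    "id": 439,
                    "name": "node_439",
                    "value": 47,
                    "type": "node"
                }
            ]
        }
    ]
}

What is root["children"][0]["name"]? "node_430"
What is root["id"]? 55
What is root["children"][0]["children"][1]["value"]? 47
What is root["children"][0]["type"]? "item"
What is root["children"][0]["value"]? 38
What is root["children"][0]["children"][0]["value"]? 73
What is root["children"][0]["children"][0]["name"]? "node_184"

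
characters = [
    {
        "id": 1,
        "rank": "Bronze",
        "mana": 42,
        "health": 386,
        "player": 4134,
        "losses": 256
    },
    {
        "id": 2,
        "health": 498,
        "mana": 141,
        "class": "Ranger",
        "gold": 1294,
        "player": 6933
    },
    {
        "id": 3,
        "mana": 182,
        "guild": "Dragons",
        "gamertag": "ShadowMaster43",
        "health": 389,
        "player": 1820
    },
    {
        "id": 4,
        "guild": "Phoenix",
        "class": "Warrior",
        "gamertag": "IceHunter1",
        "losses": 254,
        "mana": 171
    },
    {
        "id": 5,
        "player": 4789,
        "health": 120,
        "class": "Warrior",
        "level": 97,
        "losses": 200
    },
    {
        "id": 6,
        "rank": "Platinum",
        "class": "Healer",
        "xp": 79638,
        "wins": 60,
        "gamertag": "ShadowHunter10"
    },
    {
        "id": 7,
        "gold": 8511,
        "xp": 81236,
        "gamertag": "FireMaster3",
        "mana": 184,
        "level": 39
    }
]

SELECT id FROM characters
[1, 2, 3, 4, 5, 6, 7]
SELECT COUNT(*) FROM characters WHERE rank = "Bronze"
1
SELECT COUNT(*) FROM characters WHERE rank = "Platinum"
1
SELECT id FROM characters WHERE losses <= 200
[5]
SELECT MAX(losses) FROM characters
256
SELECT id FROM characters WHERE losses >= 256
[1]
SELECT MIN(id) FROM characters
1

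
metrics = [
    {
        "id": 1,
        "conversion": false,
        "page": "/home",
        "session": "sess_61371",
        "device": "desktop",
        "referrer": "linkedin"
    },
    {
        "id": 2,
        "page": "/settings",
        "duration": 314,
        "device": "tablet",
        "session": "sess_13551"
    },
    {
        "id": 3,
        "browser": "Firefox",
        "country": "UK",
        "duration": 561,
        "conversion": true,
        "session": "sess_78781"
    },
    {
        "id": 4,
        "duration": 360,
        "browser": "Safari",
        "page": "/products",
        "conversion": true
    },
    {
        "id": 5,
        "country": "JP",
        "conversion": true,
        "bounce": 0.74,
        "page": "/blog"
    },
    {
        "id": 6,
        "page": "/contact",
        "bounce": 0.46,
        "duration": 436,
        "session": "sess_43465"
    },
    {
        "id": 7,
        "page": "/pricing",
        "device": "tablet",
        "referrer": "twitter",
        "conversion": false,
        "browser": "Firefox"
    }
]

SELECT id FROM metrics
[1, 2, 3, 4, 5, 6, 7]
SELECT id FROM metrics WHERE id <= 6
[1, 2, 3, 4, 5, 6]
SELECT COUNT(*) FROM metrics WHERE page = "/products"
1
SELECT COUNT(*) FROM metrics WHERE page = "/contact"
1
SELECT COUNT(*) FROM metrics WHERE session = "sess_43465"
1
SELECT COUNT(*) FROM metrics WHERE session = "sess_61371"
1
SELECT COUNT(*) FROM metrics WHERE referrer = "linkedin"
1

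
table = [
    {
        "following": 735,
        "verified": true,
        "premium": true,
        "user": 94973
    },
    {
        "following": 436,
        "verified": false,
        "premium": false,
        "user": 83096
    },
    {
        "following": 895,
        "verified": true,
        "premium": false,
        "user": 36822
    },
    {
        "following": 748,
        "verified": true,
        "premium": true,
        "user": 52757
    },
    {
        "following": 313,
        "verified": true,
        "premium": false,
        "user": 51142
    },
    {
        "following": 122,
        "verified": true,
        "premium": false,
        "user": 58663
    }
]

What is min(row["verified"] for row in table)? False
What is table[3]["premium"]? True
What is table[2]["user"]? 36822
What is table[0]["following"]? 735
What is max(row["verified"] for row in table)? True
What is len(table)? 6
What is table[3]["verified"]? True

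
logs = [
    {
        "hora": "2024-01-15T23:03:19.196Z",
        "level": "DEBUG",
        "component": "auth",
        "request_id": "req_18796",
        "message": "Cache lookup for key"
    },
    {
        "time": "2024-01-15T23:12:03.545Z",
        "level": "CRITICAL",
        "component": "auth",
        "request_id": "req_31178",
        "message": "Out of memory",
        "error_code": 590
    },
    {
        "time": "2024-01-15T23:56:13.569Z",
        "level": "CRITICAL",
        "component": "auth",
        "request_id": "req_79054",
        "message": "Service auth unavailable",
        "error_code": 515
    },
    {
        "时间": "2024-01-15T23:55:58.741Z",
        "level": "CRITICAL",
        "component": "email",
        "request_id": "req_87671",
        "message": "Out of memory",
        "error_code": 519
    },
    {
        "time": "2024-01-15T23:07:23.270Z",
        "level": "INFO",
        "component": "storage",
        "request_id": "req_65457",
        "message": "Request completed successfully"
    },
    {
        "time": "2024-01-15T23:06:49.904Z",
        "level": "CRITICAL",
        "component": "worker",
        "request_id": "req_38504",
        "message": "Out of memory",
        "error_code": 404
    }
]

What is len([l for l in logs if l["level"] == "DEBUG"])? 1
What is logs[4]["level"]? "INFO"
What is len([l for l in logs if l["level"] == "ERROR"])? 0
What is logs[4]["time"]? "2024-01-15T23:07:23.270Z"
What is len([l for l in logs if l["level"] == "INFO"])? 1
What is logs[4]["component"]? "storage"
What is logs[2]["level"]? "CRITICAL"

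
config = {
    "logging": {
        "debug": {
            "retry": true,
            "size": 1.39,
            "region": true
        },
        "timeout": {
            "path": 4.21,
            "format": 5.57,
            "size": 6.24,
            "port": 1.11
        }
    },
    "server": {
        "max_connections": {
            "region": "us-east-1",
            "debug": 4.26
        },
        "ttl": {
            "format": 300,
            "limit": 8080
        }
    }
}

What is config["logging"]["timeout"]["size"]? 6.24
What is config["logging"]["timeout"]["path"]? 4.21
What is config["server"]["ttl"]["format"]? 300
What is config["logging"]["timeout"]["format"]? 5.57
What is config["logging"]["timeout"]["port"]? 1.11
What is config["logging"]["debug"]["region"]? True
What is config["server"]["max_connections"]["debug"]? 4.26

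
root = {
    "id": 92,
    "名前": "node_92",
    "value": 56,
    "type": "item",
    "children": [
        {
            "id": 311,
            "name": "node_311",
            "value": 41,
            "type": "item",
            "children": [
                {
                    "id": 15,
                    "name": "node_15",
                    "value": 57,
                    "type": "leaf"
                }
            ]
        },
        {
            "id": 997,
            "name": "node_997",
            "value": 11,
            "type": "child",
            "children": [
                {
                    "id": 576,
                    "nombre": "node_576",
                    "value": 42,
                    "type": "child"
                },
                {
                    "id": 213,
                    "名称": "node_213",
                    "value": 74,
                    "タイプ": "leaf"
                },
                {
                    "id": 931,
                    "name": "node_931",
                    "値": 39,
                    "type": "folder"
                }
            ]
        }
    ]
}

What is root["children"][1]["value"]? 11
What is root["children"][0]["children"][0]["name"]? "node_15"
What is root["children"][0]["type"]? "item"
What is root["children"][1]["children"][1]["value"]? 74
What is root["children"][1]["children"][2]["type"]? "folder"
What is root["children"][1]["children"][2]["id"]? 931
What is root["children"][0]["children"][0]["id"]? 15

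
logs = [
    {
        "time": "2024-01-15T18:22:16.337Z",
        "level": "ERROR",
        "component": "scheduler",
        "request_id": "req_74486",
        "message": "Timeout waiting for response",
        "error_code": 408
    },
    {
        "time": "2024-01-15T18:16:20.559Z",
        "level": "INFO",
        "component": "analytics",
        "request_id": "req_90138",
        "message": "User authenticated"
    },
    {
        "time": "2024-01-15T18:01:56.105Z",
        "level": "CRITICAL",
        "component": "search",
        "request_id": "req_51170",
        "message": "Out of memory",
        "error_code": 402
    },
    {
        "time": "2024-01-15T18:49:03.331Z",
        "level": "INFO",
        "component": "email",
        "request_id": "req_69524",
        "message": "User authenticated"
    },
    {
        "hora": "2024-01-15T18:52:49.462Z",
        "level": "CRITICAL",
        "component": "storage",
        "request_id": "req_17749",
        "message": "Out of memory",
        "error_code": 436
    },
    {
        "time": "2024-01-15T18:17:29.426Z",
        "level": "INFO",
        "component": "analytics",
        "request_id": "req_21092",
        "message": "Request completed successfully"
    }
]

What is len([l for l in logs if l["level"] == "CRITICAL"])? 2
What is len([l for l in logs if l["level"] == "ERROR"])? 1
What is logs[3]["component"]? "email"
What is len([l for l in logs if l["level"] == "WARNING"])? 0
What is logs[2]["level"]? "CRITICAL"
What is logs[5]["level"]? "INFO"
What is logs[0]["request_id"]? "req_74486"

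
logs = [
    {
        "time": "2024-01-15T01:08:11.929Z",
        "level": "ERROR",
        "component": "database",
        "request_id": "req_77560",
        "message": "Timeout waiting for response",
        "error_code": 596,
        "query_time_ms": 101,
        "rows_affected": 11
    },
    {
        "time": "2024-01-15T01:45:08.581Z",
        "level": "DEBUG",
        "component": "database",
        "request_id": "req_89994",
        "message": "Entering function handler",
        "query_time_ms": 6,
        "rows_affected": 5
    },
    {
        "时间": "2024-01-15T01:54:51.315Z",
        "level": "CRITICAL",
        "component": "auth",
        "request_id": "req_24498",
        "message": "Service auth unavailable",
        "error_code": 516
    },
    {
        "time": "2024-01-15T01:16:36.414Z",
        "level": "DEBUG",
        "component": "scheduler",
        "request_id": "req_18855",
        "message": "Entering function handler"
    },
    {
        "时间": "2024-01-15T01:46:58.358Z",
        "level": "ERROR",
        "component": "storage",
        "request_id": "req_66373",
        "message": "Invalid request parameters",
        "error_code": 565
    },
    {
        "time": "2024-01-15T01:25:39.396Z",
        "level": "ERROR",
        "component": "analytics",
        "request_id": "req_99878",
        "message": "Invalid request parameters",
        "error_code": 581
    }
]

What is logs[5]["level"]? "ERROR"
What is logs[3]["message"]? "Entering function handler"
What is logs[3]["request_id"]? "req_18855"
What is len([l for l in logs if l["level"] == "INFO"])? 0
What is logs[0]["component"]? "database"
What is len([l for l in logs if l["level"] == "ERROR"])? 3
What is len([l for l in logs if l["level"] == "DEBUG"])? 2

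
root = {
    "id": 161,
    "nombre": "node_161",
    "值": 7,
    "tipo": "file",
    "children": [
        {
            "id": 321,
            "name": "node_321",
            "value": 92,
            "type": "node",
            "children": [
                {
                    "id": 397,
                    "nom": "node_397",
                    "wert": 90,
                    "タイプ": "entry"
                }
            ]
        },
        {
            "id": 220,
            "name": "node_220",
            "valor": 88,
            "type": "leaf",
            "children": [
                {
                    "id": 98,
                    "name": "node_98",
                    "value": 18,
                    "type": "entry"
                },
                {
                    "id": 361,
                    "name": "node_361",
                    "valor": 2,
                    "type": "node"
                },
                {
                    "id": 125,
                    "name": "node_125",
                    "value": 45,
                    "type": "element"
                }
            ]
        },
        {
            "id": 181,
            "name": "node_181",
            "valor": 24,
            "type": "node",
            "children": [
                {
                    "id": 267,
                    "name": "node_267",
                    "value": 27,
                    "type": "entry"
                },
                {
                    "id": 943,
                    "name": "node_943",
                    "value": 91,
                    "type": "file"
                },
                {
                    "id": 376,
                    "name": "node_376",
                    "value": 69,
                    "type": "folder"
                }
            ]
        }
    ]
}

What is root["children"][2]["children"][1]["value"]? 91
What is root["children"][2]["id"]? 181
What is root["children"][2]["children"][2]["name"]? "node_376"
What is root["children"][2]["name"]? "node_181"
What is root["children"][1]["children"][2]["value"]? 45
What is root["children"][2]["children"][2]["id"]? 376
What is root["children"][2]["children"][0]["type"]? "entry"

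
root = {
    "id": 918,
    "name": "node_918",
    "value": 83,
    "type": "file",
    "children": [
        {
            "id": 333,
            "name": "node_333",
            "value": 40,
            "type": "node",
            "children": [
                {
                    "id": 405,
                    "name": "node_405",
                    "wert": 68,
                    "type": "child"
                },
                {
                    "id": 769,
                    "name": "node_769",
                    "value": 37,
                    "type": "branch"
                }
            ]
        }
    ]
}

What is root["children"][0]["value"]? 40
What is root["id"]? 918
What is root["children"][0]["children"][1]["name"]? "node_769"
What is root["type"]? "file"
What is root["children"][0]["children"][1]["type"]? "branch"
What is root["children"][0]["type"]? "node"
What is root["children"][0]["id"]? 333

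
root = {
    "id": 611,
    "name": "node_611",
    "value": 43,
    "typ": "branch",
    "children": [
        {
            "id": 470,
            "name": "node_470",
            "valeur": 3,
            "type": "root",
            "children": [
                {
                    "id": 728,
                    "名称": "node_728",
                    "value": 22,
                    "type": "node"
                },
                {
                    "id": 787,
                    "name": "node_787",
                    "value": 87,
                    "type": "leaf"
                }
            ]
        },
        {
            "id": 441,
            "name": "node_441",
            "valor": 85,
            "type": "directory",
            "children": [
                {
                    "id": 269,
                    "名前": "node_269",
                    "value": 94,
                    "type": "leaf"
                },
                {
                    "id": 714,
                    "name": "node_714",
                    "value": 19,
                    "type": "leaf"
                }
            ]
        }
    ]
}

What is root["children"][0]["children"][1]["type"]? "leaf"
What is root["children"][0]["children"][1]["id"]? 787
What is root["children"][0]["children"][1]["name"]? "node_787"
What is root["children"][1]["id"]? 441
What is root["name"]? "node_611"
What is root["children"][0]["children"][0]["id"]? 728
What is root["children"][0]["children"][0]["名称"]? "node_728"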